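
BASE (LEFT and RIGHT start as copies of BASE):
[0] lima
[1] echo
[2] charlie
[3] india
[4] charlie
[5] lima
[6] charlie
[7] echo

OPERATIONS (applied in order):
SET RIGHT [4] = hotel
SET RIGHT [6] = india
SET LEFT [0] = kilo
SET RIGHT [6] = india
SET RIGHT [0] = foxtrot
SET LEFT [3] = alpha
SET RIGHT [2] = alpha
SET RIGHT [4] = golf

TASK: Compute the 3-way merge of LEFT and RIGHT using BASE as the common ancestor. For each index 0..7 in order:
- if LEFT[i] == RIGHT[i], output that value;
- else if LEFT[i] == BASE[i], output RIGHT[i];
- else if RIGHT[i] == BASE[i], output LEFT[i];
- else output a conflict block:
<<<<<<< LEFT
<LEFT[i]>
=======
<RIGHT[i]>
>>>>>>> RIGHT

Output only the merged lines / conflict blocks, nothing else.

Answer: <<<<<<< LEFT
kilo
=======
foxtrot
>>>>>>> RIGHT
echo
alpha
alpha
golf
lima
india
echo

Derivation:
Final LEFT:  [kilo, echo, charlie, alpha, charlie, lima, charlie, echo]
Final RIGHT: [foxtrot, echo, alpha, india, golf, lima, india, echo]
i=0: BASE=lima L=kilo R=foxtrot all differ -> CONFLICT
i=1: L=echo R=echo -> agree -> echo
i=2: L=charlie=BASE, R=alpha -> take RIGHT -> alpha
i=3: L=alpha, R=india=BASE -> take LEFT -> alpha
i=4: L=charlie=BASE, R=golf -> take RIGHT -> golf
i=5: L=lima R=lima -> agree -> lima
i=6: L=charlie=BASE, R=india -> take RIGHT -> india
i=7: L=echo R=echo -> agree -> echo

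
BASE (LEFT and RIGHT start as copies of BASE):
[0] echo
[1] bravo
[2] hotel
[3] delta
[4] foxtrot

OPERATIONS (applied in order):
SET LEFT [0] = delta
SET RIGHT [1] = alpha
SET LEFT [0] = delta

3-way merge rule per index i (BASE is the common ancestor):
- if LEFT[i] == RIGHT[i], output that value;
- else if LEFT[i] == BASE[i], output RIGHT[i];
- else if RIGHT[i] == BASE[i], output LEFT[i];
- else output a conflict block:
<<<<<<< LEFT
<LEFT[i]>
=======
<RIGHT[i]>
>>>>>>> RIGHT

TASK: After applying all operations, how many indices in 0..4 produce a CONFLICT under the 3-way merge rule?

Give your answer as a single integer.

Answer: 0

Derivation:
Final LEFT:  [delta, bravo, hotel, delta, foxtrot]
Final RIGHT: [echo, alpha, hotel, delta, foxtrot]
i=0: L=delta, R=echo=BASE -> take LEFT -> delta
i=1: L=bravo=BASE, R=alpha -> take RIGHT -> alpha
i=2: L=hotel R=hotel -> agree -> hotel
i=3: L=delta R=delta -> agree -> delta
i=4: L=foxtrot R=foxtrot -> agree -> foxtrot
Conflict count: 0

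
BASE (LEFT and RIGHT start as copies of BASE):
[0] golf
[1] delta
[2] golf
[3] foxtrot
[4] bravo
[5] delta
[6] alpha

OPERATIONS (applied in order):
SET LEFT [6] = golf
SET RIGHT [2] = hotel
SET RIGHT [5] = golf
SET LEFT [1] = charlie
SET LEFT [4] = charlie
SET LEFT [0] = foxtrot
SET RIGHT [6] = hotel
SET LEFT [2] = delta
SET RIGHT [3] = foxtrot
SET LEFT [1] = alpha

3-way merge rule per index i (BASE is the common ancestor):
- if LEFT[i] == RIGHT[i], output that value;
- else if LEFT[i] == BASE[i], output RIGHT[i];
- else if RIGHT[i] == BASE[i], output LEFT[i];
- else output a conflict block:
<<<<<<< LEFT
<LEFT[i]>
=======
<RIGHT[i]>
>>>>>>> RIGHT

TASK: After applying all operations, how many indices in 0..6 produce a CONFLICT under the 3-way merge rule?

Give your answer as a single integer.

Answer: 2

Derivation:
Final LEFT:  [foxtrot, alpha, delta, foxtrot, charlie, delta, golf]
Final RIGHT: [golf, delta, hotel, foxtrot, bravo, golf, hotel]
i=0: L=foxtrot, R=golf=BASE -> take LEFT -> foxtrot
i=1: L=alpha, R=delta=BASE -> take LEFT -> alpha
i=2: BASE=golf L=delta R=hotel all differ -> CONFLICT
i=3: L=foxtrot R=foxtrot -> agree -> foxtrot
i=4: L=charlie, R=bravo=BASE -> take LEFT -> charlie
i=5: L=delta=BASE, R=golf -> take RIGHT -> golf
i=6: BASE=alpha L=golf R=hotel all differ -> CONFLICT
Conflict count: 2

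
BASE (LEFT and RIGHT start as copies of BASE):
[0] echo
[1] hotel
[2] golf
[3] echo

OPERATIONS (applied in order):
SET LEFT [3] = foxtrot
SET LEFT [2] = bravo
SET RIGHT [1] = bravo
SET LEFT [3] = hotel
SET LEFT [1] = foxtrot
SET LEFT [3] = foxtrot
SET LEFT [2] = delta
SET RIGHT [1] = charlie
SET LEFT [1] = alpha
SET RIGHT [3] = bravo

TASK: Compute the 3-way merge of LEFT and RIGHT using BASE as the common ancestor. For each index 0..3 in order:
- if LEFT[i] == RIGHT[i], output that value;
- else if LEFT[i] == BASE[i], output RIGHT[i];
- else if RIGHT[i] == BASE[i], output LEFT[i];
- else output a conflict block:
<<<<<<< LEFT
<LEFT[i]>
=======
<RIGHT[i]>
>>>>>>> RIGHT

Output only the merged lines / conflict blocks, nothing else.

Final LEFT:  [echo, alpha, delta, foxtrot]
Final RIGHT: [echo, charlie, golf, bravo]
i=0: L=echo R=echo -> agree -> echo
i=1: BASE=hotel L=alpha R=charlie all differ -> CONFLICT
i=2: L=delta, R=golf=BASE -> take LEFT -> delta
i=3: BASE=echo L=foxtrot R=bravo all differ -> CONFLICT

Answer: echo
<<<<<<< LEFT
alpha
=======
charlie
>>>>>>> RIGHT
delta
<<<<<<< LEFT
foxtrot
=======
bravo
>>>>>>> RIGHT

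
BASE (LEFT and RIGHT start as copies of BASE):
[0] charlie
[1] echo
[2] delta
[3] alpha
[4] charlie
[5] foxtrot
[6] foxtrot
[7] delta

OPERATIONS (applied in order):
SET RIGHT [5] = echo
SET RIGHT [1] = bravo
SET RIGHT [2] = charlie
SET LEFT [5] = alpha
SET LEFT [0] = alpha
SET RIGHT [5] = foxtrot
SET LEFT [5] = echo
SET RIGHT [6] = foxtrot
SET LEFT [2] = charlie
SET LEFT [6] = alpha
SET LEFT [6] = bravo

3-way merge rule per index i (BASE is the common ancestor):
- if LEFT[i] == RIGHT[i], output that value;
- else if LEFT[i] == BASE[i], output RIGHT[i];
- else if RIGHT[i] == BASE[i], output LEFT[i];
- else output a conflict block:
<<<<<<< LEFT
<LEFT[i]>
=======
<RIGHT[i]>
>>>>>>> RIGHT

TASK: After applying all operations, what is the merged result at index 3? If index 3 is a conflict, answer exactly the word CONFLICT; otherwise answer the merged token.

Answer: alpha

Derivation:
Final LEFT:  [alpha, echo, charlie, alpha, charlie, echo, bravo, delta]
Final RIGHT: [charlie, bravo, charlie, alpha, charlie, foxtrot, foxtrot, delta]
i=0: L=alpha, R=charlie=BASE -> take LEFT -> alpha
i=1: L=echo=BASE, R=bravo -> take RIGHT -> bravo
i=2: L=charlie R=charlie -> agree -> charlie
i=3: L=alpha R=alpha -> agree -> alpha
i=4: L=charlie R=charlie -> agree -> charlie
i=5: L=echo, R=foxtrot=BASE -> take LEFT -> echo
i=6: L=bravo, R=foxtrot=BASE -> take LEFT -> bravo
i=7: L=delta R=delta -> agree -> delta
Index 3 -> alpha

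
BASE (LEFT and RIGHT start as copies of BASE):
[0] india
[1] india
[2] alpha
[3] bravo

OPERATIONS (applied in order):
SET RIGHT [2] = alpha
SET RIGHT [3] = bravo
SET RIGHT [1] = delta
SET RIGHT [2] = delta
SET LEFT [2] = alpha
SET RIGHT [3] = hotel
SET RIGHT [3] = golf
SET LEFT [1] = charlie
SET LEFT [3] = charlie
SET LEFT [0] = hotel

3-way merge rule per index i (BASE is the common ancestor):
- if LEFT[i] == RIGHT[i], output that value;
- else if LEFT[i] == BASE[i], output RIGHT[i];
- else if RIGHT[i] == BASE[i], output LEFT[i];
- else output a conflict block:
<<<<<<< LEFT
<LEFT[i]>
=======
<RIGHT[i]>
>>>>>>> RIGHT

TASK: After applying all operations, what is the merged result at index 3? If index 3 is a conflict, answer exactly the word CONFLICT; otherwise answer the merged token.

Answer: CONFLICT

Derivation:
Final LEFT:  [hotel, charlie, alpha, charlie]
Final RIGHT: [india, delta, delta, golf]
i=0: L=hotel, R=india=BASE -> take LEFT -> hotel
i=1: BASE=india L=charlie R=delta all differ -> CONFLICT
i=2: L=alpha=BASE, R=delta -> take RIGHT -> delta
i=3: BASE=bravo L=charlie R=golf all differ -> CONFLICT
Index 3 -> CONFLICT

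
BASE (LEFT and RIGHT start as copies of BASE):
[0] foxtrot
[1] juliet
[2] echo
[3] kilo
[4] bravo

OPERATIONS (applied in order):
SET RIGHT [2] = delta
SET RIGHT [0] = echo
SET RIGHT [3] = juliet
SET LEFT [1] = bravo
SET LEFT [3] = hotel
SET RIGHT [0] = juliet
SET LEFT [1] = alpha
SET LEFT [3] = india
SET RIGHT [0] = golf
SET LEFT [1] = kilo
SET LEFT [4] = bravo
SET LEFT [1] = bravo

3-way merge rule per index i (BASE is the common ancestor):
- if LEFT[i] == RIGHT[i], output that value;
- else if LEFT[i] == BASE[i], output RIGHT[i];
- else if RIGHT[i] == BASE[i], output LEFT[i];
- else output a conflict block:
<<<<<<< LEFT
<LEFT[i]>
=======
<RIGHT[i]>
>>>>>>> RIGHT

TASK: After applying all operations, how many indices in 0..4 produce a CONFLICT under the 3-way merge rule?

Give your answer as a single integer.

Final LEFT:  [foxtrot, bravo, echo, india, bravo]
Final RIGHT: [golf, juliet, delta, juliet, bravo]
i=0: L=foxtrot=BASE, R=golf -> take RIGHT -> golf
i=1: L=bravo, R=juliet=BASE -> take LEFT -> bravo
i=2: L=echo=BASE, R=delta -> take RIGHT -> delta
i=3: BASE=kilo L=india R=juliet all differ -> CONFLICT
i=4: L=bravo R=bravo -> agree -> bravo
Conflict count: 1

Answer: 1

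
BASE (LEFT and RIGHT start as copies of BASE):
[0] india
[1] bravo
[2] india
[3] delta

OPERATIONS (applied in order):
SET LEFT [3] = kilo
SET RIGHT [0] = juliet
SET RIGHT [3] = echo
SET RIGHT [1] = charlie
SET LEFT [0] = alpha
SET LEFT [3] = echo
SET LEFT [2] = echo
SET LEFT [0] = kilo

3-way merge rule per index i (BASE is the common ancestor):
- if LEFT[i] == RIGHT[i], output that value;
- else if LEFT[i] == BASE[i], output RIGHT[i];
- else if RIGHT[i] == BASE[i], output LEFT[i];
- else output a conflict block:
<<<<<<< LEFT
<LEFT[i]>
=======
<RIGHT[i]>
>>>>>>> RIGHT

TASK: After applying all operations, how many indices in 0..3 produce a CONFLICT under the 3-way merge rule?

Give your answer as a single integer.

Final LEFT:  [kilo, bravo, echo, echo]
Final RIGHT: [juliet, charlie, india, echo]
i=0: BASE=india L=kilo R=juliet all differ -> CONFLICT
i=1: L=bravo=BASE, R=charlie -> take RIGHT -> charlie
i=2: L=echo, R=india=BASE -> take LEFT -> echo
i=3: L=echo R=echo -> agree -> echo
Conflict count: 1

Answer: 1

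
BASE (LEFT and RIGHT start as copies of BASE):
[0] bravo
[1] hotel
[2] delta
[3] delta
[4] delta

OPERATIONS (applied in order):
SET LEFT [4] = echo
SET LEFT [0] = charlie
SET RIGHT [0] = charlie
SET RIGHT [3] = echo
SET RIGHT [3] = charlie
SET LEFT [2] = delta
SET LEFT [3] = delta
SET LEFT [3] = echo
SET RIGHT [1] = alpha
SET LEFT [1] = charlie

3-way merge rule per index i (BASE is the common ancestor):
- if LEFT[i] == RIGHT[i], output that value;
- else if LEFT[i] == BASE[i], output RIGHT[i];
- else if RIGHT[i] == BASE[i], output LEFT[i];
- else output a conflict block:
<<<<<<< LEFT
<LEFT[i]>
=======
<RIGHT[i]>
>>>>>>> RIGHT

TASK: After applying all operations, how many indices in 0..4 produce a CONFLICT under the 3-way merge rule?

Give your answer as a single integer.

Final LEFT:  [charlie, charlie, delta, echo, echo]
Final RIGHT: [charlie, alpha, delta, charlie, delta]
i=0: L=charlie R=charlie -> agree -> charlie
i=1: BASE=hotel L=charlie R=alpha all differ -> CONFLICT
i=2: L=delta R=delta -> agree -> delta
i=3: BASE=delta L=echo R=charlie all differ -> CONFLICT
i=4: L=echo, R=delta=BASE -> take LEFT -> echo
Conflict count: 2

Answer: 2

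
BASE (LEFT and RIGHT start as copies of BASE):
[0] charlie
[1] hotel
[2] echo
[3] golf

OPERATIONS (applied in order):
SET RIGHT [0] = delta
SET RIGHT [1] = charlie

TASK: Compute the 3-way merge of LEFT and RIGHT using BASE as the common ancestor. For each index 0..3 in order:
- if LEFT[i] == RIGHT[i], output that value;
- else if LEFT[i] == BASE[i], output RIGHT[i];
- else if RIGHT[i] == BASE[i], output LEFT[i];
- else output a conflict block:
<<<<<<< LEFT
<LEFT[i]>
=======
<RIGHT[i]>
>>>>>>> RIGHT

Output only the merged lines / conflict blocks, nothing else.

Final LEFT:  [charlie, hotel, echo, golf]
Final RIGHT: [delta, charlie, echo, golf]
i=0: L=charlie=BASE, R=delta -> take RIGHT -> delta
i=1: L=hotel=BASE, R=charlie -> take RIGHT -> charlie
i=2: L=echo R=echo -> agree -> echo
i=3: L=golf R=golf -> agree -> golf

Answer: delta
charlie
echo
golf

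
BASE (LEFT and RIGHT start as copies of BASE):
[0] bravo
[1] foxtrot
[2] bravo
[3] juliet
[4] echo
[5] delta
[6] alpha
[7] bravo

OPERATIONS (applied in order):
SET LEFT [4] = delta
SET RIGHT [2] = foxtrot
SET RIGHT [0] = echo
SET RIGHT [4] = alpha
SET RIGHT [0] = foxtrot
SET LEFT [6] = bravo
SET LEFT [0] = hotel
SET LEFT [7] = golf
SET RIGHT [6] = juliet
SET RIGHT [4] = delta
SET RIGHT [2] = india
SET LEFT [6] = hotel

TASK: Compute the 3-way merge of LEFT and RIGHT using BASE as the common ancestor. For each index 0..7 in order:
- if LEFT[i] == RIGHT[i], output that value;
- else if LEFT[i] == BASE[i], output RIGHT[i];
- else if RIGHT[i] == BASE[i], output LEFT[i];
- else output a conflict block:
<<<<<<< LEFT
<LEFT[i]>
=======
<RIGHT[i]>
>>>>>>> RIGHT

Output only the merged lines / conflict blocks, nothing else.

Answer: <<<<<<< LEFT
hotel
=======
foxtrot
>>>>>>> RIGHT
foxtrot
india
juliet
delta
delta
<<<<<<< LEFT
hotel
=======
juliet
>>>>>>> RIGHT
golf

Derivation:
Final LEFT:  [hotel, foxtrot, bravo, juliet, delta, delta, hotel, golf]
Final RIGHT: [foxtrot, foxtrot, india, juliet, delta, delta, juliet, bravo]
i=0: BASE=bravo L=hotel R=foxtrot all differ -> CONFLICT
i=1: L=foxtrot R=foxtrot -> agree -> foxtrot
i=2: L=bravo=BASE, R=india -> take RIGHT -> india
i=3: L=juliet R=juliet -> agree -> juliet
i=4: L=delta R=delta -> agree -> delta
i=5: L=delta R=delta -> agree -> delta
i=6: BASE=alpha L=hotel R=juliet all differ -> CONFLICT
i=7: L=golf, R=bravo=BASE -> take LEFT -> golf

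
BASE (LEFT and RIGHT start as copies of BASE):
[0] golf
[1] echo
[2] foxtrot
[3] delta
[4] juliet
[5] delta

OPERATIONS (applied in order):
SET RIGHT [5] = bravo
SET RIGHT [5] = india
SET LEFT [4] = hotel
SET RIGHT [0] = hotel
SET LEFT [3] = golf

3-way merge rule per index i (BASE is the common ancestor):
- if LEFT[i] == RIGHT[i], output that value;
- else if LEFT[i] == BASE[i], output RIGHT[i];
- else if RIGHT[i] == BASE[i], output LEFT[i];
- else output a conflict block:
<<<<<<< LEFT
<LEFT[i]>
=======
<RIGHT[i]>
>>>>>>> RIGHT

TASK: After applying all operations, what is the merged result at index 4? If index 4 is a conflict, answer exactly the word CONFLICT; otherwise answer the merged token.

Answer: hotel

Derivation:
Final LEFT:  [golf, echo, foxtrot, golf, hotel, delta]
Final RIGHT: [hotel, echo, foxtrot, delta, juliet, india]
i=0: L=golf=BASE, R=hotel -> take RIGHT -> hotel
i=1: L=echo R=echo -> agree -> echo
i=2: L=foxtrot R=foxtrot -> agree -> foxtrot
i=3: L=golf, R=delta=BASE -> take LEFT -> golf
i=4: L=hotel, R=juliet=BASE -> take LEFT -> hotel
i=5: L=delta=BASE, R=india -> take RIGHT -> india
Index 4 -> hotel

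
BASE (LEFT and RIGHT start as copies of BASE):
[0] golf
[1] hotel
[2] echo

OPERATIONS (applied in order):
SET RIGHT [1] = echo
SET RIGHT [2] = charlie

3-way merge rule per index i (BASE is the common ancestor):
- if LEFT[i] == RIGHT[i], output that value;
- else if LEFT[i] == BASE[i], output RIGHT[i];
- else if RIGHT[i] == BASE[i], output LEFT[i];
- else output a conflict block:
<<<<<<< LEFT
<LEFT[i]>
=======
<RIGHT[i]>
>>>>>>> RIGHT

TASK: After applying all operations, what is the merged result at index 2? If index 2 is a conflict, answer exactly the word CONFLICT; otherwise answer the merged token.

Answer: charlie

Derivation:
Final LEFT:  [golf, hotel, echo]
Final RIGHT: [golf, echo, charlie]
i=0: L=golf R=golf -> agree -> golf
i=1: L=hotel=BASE, R=echo -> take RIGHT -> echo
i=2: L=echo=BASE, R=charlie -> take RIGHT -> charlie
Index 2 -> charlie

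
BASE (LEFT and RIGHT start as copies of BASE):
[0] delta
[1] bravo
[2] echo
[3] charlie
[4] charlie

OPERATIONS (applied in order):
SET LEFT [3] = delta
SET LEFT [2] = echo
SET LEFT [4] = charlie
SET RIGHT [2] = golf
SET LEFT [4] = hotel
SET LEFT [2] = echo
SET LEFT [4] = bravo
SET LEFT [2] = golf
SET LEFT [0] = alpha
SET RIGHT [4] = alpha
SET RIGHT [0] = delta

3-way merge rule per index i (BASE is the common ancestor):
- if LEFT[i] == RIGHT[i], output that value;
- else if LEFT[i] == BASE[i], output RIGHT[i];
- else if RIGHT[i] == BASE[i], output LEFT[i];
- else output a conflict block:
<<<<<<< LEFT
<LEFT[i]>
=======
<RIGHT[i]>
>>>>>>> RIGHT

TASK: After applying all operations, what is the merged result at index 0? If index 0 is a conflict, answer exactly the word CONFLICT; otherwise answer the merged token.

Answer: alpha

Derivation:
Final LEFT:  [alpha, bravo, golf, delta, bravo]
Final RIGHT: [delta, bravo, golf, charlie, alpha]
i=0: L=alpha, R=delta=BASE -> take LEFT -> alpha
i=1: L=bravo R=bravo -> agree -> bravo
i=2: L=golf R=golf -> agree -> golf
i=3: L=delta, R=charlie=BASE -> take LEFT -> delta
i=4: BASE=charlie L=bravo R=alpha all differ -> CONFLICT
Index 0 -> alpha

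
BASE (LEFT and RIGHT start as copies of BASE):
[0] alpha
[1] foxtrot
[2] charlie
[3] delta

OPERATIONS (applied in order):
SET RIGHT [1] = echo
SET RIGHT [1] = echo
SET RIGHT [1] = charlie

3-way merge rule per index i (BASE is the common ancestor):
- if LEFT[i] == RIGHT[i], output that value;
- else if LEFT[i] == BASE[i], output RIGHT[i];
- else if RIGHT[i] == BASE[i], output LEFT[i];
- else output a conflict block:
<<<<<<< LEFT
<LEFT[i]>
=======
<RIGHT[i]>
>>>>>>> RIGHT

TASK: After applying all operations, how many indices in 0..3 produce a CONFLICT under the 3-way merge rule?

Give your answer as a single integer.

Final LEFT:  [alpha, foxtrot, charlie, delta]
Final RIGHT: [alpha, charlie, charlie, delta]
i=0: L=alpha R=alpha -> agree -> alpha
i=1: L=foxtrot=BASE, R=charlie -> take RIGHT -> charlie
i=2: L=charlie R=charlie -> agree -> charlie
i=3: L=delta R=delta -> agree -> delta
Conflict count: 0

Answer: 0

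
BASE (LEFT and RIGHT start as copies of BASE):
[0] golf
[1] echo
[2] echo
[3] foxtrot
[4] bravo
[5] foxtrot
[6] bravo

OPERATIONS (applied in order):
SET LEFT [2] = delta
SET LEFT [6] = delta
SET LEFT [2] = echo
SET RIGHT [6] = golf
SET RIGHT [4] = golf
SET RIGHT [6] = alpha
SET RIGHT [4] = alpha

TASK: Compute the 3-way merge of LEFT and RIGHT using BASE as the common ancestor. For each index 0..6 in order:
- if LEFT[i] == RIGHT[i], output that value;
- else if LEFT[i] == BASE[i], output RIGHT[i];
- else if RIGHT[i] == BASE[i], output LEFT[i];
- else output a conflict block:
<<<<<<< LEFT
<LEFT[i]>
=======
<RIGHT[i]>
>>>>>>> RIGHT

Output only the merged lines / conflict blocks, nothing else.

Answer: golf
echo
echo
foxtrot
alpha
foxtrot
<<<<<<< LEFT
delta
=======
alpha
>>>>>>> RIGHT

Derivation:
Final LEFT:  [golf, echo, echo, foxtrot, bravo, foxtrot, delta]
Final RIGHT: [golf, echo, echo, foxtrot, alpha, foxtrot, alpha]
i=0: L=golf R=golf -> agree -> golf
i=1: L=echo R=echo -> agree -> echo
i=2: L=echo R=echo -> agree -> echo
i=3: L=foxtrot R=foxtrot -> agree -> foxtrot
i=4: L=bravo=BASE, R=alpha -> take RIGHT -> alpha
i=5: L=foxtrot R=foxtrot -> agree -> foxtrot
i=6: BASE=bravo L=delta R=alpha all differ -> CONFLICT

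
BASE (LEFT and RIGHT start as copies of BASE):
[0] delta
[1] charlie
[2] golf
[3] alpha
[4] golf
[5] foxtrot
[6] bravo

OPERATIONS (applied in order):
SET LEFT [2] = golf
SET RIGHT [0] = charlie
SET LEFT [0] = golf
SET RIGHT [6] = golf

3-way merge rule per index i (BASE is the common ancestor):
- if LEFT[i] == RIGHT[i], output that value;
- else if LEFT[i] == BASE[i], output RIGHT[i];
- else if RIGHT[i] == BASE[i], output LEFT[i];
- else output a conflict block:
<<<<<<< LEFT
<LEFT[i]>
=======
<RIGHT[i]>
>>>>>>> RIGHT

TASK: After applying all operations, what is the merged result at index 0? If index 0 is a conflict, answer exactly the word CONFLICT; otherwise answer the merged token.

Final LEFT:  [golf, charlie, golf, alpha, golf, foxtrot, bravo]
Final RIGHT: [charlie, charlie, golf, alpha, golf, foxtrot, golf]
i=0: BASE=delta L=golf R=charlie all differ -> CONFLICT
i=1: L=charlie R=charlie -> agree -> charlie
i=2: L=golf R=golf -> agree -> golf
i=3: L=alpha R=alpha -> agree -> alpha
i=4: L=golf R=golf -> agree -> golf
i=5: L=foxtrot R=foxtrot -> agree -> foxtrot
i=6: L=bravo=BASE, R=golf -> take RIGHT -> golf
Index 0 -> CONFLICT

Answer: CONFLICT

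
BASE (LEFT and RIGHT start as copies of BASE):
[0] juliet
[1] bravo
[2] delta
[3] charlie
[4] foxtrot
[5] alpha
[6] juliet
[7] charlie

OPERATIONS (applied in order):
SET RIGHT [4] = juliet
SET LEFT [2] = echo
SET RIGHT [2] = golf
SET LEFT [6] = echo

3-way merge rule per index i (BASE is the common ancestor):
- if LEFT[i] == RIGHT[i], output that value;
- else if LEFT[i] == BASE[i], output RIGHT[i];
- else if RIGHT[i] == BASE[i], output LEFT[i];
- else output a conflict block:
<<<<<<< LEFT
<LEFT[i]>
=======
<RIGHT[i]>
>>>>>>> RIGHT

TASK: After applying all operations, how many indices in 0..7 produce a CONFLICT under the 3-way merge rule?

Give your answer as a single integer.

Final LEFT:  [juliet, bravo, echo, charlie, foxtrot, alpha, echo, charlie]
Final RIGHT: [juliet, bravo, golf, charlie, juliet, alpha, juliet, charlie]
i=0: L=juliet R=juliet -> agree -> juliet
i=1: L=bravo R=bravo -> agree -> bravo
i=2: BASE=delta L=echo R=golf all differ -> CONFLICT
i=3: L=charlie R=charlie -> agree -> charlie
i=4: L=foxtrot=BASE, R=juliet -> take RIGHT -> juliet
i=5: L=alpha R=alpha -> agree -> alpha
i=6: L=echo, R=juliet=BASE -> take LEFT -> echo
i=7: L=charlie R=charlie -> agree -> charlie
Conflict count: 1

Answer: 1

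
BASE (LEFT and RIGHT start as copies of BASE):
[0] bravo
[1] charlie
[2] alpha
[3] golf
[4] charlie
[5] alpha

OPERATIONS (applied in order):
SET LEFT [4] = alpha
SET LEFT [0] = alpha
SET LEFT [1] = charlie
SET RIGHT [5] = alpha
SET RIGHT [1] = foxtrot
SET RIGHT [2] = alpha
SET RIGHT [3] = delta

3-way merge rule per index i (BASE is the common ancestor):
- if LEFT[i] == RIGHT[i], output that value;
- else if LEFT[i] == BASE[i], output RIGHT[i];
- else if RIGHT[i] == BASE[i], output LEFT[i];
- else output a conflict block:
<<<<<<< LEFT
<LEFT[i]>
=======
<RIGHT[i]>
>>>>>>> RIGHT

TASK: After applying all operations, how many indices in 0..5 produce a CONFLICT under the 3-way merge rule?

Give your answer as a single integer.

Answer: 0

Derivation:
Final LEFT:  [alpha, charlie, alpha, golf, alpha, alpha]
Final RIGHT: [bravo, foxtrot, alpha, delta, charlie, alpha]
i=0: L=alpha, R=bravo=BASE -> take LEFT -> alpha
i=1: L=charlie=BASE, R=foxtrot -> take RIGHT -> foxtrot
i=2: L=alpha R=alpha -> agree -> alpha
i=3: L=golf=BASE, R=delta -> take RIGHT -> delta
i=4: L=alpha, R=charlie=BASE -> take LEFT -> alpha
i=5: L=alpha R=alpha -> agree -> alpha
Conflict count: 0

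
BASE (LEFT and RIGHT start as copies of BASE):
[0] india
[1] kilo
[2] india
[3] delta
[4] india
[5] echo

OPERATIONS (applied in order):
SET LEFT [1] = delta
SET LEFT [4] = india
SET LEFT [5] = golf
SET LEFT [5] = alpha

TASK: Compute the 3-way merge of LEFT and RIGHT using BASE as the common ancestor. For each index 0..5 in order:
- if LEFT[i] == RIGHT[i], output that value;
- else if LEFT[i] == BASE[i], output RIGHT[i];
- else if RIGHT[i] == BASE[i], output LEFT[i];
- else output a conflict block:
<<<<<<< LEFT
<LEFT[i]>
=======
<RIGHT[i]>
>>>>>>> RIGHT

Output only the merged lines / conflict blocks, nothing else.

Final LEFT:  [india, delta, india, delta, india, alpha]
Final RIGHT: [india, kilo, india, delta, india, echo]
i=0: L=india R=india -> agree -> india
i=1: L=delta, R=kilo=BASE -> take LEFT -> delta
i=2: L=india R=india -> agree -> india
i=3: L=delta R=delta -> agree -> delta
i=4: L=india R=india -> agree -> india
i=5: L=alpha, R=echo=BASE -> take LEFT -> alpha

Answer: india
delta
india
delta
india
alpha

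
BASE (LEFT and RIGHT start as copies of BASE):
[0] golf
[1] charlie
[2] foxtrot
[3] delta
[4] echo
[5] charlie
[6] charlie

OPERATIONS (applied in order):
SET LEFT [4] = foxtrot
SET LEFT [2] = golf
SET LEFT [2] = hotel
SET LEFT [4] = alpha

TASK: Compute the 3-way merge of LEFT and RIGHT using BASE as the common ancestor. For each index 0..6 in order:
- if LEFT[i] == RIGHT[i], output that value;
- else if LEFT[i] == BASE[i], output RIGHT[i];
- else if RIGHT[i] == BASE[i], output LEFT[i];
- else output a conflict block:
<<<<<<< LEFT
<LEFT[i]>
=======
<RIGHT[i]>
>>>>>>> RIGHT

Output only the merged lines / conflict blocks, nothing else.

Answer: golf
charlie
hotel
delta
alpha
charlie
charlie

Derivation:
Final LEFT:  [golf, charlie, hotel, delta, alpha, charlie, charlie]
Final RIGHT: [golf, charlie, foxtrot, delta, echo, charlie, charlie]
i=0: L=golf R=golf -> agree -> golf
i=1: L=charlie R=charlie -> agree -> charlie
i=2: L=hotel, R=foxtrot=BASE -> take LEFT -> hotel
i=3: L=delta R=delta -> agree -> delta
i=4: L=alpha, R=echo=BASE -> take LEFT -> alpha
i=5: L=charlie R=charlie -> agree -> charlie
i=6: L=charlie R=charlie -> agree -> charlie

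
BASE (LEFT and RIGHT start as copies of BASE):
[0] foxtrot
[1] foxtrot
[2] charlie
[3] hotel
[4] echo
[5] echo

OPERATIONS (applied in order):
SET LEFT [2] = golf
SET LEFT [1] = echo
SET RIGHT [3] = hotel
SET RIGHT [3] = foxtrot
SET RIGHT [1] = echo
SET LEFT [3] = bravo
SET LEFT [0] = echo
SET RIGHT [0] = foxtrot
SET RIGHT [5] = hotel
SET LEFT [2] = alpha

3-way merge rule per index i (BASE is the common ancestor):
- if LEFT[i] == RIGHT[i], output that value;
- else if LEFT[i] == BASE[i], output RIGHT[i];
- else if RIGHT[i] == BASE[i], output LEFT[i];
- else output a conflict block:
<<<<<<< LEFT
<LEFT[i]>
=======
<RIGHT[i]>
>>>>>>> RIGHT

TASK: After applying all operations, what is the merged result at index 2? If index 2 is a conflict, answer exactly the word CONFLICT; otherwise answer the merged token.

Answer: alpha

Derivation:
Final LEFT:  [echo, echo, alpha, bravo, echo, echo]
Final RIGHT: [foxtrot, echo, charlie, foxtrot, echo, hotel]
i=0: L=echo, R=foxtrot=BASE -> take LEFT -> echo
i=1: L=echo R=echo -> agree -> echo
i=2: L=alpha, R=charlie=BASE -> take LEFT -> alpha
i=3: BASE=hotel L=bravo R=foxtrot all differ -> CONFLICT
i=4: L=echo R=echo -> agree -> echo
i=5: L=echo=BASE, R=hotel -> take RIGHT -> hotel
Index 2 -> alpha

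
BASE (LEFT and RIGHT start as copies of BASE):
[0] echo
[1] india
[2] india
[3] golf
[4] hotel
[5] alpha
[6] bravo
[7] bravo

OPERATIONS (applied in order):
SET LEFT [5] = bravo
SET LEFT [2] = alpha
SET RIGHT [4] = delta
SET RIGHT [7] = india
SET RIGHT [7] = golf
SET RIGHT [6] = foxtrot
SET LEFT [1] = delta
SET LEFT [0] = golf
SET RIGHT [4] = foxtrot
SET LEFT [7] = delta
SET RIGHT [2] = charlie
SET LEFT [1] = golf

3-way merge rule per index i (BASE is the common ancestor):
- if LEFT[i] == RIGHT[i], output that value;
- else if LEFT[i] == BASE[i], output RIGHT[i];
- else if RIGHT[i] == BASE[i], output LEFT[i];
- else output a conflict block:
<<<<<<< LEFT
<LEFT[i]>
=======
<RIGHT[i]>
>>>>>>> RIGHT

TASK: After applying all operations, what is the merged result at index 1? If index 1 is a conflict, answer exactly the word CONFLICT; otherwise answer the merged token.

Answer: golf

Derivation:
Final LEFT:  [golf, golf, alpha, golf, hotel, bravo, bravo, delta]
Final RIGHT: [echo, india, charlie, golf, foxtrot, alpha, foxtrot, golf]
i=0: L=golf, R=echo=BASE -> take LEFT -> golf
i=1: L=golf, R=india=BASE -> take LEFT -> golf
i=2: BASE=india L=alpha R=charlie all differ -> CONFLICT
i=3: L=golf R=golf -> agree -> golf
i=4: L=hotel=BASE, R=foxtrot -> take RIGHT -> foxtrot
i=5: L=bravo, R=alpha=BASE -> take LEFT -> bravo
i=6: L=bravo=BASE, R=foxtrot -> take RIGHT -> foxtrot
i=7: BASE=bravo L=delta R=golf all differ -> CONFLICT
Index 1 -> golf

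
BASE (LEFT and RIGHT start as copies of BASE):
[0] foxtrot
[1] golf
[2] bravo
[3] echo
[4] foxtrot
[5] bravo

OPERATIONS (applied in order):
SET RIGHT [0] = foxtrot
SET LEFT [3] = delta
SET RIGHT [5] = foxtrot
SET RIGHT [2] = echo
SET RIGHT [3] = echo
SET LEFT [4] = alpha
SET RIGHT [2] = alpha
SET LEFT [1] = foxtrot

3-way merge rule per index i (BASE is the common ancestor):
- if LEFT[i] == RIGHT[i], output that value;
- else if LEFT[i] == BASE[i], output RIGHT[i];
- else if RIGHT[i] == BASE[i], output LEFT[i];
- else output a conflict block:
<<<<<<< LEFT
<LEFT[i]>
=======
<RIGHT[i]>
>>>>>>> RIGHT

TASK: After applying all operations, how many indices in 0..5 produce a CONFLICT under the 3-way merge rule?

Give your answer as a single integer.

Answer: 0

Derivation:
Final LEFT:  [foxtrot, foxtrot, bravo, delta, alpha, bravo]
Final RIGHT: [foxtrot, golf, alpha, echo, foxtrot, foxtrot]
i=0: L=foxtrot R=foxtrot -> agree -> foxtrot
i=1: L=foxtrot, R=golf=BASE -> take LEFT -> foxtrot
i=2: L=bravo=BASE, R=alpha -> take RIGHT -> alpha
i=3: L=delta, R=echo=BASE -> take LEFT -> delta
i=4: L=alpha, R=foxtrot=BASE -> take LEFT -> alpha
i=5: L=bravo=BASE, R=foxtrot -> take RIGHT -> foxtrot
Conflict count: 0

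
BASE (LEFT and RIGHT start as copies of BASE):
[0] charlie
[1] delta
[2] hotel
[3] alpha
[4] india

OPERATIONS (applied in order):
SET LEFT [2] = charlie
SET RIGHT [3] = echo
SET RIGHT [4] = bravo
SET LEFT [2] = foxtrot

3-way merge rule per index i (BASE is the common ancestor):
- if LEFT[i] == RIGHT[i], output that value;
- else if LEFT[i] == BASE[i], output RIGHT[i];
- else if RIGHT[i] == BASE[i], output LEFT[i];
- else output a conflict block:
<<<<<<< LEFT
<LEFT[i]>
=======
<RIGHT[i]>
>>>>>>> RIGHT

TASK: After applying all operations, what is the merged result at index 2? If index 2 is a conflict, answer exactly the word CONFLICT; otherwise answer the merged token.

Final LEFT:  [charlie, delta, foxtrot, alpha, india]
Final RIGHT: [charlie, delta, hotel, echo, bravo]
i=0: L=charlie R=charlie -> agree -> charlie
i=1: L=delta R=delta -> agree -> delta
i=2: L=foxtrot, R=hotel=BASE -> take LEFT -> foxtrot
i=3: L=alpha=BASE, R=echo -> take RIGHT -> echo
i=4: L=india=BASE, R=bravo -> take RIGHT -> bravo
Index 2 -> foxtrot

Answer: foxtrot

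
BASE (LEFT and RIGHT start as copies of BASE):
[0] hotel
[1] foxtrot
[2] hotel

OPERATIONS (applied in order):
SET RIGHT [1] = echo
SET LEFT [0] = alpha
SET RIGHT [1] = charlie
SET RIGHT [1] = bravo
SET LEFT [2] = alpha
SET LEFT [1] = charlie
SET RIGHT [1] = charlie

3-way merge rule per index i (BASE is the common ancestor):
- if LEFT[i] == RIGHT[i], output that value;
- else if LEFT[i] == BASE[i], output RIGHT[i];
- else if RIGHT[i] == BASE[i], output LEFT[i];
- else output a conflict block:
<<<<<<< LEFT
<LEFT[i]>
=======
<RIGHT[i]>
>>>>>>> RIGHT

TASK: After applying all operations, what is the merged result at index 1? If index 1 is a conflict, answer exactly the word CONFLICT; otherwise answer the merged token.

Answer: charlie

Derivation:
Final LEFT:  [alpha, charlie, alpha]
Final RIGHT: [hotel, charlie, hotel]
i=0: L=alpha, R=hotel=BASE -> take LEFT -> alpha
i=1: L=charlie R=charlie -> agree -> charlie
i=2: L=alpha, R=hotel=BASE -> take LEFT -> alpha
Index 1 -> charlie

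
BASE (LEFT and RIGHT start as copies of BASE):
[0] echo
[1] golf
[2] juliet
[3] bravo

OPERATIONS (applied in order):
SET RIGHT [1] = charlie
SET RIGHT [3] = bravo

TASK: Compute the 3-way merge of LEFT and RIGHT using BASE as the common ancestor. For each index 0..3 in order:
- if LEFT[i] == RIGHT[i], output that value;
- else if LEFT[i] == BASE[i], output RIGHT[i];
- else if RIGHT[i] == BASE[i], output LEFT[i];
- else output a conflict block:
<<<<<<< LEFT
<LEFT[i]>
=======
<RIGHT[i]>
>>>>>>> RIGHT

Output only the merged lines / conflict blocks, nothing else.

Answer: echo
charlie
juliet
bravo

Derivation:
Final LEFT:  [echo, golf, juliet, bravo]
Final RIGHT: [echo, charlie, juliet, bravo]
i=0: L=echo R=echo -> agree -> echo
i=1: L=golf=BASE, R=charlie -> take RIGHT -> charlie
i=2: L=juliet R=juliet -> agree -> juliet
i=3: L=bravo R=bravo -> agree -> bravo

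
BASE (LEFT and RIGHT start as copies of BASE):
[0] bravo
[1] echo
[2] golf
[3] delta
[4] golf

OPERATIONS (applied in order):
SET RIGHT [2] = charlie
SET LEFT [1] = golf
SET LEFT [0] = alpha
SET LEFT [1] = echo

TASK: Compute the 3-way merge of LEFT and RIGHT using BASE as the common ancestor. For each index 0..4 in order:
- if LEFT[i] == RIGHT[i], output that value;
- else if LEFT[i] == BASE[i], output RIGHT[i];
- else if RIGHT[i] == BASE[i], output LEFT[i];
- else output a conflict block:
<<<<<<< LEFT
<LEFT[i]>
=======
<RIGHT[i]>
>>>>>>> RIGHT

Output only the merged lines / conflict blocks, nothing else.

Answer: alpha
echo
charlie
delta
golf

Derivation:
Final LEFT:  [alpha, echo, golf, delta, golf]
Final RIGHT: [bravo, echo, charlie, delta, golf]
i=0: L=alpha, R=bravo=BASE -> take LEFT -> alpha
i=1: L=echo R=echo -> agree -> echo
i=2: L=golf=BASE, R=charlie -> take RIGHT -> charlie
i=3: L=delta R=delta -> agree -> delta
i=4: L=golf R=golf -> agree -> golf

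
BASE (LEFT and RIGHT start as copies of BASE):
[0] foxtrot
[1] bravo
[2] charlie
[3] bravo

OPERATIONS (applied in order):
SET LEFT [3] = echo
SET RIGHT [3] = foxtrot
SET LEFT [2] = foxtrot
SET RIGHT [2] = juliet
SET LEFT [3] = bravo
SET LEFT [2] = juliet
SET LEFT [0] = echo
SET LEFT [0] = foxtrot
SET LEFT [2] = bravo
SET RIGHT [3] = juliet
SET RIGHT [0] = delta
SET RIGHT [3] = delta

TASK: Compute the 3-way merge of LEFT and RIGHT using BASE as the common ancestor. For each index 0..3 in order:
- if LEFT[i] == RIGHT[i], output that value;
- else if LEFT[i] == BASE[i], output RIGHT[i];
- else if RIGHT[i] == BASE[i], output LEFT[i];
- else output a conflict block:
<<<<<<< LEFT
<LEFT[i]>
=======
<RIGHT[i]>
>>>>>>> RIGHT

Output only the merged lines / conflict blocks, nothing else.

Final LEFT:  [foxtrot, bravo, bravo, bravo]
Final RIGHT: [delta, bravo, juliet, delta]
i=0: L=foxtrot=BASE, R=delta -> take RIGHT -> delta
i=1: L=bravo R=bravo -> agree -> bravo
i=2: BASE=charlie L=bravo R=juliet all differ -> CONFLICT
i=3: L=bravo=BASE, R=delta -> take RIGHT -> delta

Answer: delta
bravo
<<<<<<< LEFT
bravo
=======
juliet
>>>>>>> RIGHT
delta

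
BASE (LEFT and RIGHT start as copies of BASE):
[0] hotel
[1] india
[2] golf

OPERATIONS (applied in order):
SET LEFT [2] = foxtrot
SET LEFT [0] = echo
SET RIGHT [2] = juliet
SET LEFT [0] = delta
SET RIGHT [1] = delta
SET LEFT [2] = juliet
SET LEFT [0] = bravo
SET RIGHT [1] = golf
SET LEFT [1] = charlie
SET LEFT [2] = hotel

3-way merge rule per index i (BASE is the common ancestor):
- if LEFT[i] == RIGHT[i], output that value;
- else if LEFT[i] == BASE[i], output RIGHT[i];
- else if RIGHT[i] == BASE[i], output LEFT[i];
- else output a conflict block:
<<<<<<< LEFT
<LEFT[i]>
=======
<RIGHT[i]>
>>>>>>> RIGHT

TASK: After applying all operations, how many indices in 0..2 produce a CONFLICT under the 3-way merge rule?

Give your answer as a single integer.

Answer: 2

Derivation:
Final LEFT:  [bravo, charlie, hotel]
Final RIGHT: [hotel, golf, juliet]
i=0: L=bravo, R=hotel=BASE -> take LEFT -> bravo
i=1: BASE=india L=charlie R=golf all differ -> CONFLICT
i=2: BASE=golf L=hotel R=juliet all differ -> CONFLICT
Conflict count: 2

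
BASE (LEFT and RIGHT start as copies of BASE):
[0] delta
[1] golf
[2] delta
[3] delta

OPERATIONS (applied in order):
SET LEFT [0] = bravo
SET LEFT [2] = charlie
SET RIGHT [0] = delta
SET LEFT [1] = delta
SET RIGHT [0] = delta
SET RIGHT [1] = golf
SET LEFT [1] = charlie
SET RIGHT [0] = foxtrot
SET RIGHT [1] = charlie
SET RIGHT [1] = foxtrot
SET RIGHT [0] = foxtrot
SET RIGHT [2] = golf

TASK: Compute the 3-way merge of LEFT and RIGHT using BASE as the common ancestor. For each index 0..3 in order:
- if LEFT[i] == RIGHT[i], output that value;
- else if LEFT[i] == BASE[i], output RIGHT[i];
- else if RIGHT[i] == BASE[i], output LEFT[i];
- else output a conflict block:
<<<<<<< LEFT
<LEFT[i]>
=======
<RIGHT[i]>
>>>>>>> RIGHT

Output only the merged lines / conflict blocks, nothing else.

Final LEFT:  [bravo, charlie, charlie, delta]
Final RIGHT: [foxtrot, foxtrot, golf, delta]
i=0: BASE=delta L=bravo R=foxtrot all differ -> CONFLICT
i=1: BASE=golf L=charlie R=foxtrot all differ -> CONFLICT
i=2: BASE=delta L=charlie R=golf all differ -> CONFLICT
i=3: L=delta R=delta -> agree -> delta

Answer: <<<<<<< LEFT
bravo
=======
foxtrot
>>>>>>> RIGHT
<<<<<<< LEFT
charlie
=======
foxtrot
>>>>>>> RIGHT
<<<<<<< LEFT
charlie
=======
golf
>>>>>>> RIGHT
delta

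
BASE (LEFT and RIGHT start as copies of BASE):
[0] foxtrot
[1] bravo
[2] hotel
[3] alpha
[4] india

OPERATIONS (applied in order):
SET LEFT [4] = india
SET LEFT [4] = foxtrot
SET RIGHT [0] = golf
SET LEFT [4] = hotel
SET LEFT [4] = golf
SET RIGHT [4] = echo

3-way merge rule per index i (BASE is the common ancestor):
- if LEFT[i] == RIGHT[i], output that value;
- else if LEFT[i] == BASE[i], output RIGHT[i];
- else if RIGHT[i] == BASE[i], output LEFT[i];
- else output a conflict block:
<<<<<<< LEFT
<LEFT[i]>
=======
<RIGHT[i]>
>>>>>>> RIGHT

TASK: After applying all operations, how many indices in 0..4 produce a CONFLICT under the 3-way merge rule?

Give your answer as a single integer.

Answer: 1

Derivation:
Final LEFT:  [foxtrot, bravo, hotel, alpha, golf]
Final RIGHT: [golf, bravo, hotel, alpha, echo]
i=0: L=foxtrot=BASE, R=golf -> take RIGHT -> golf
i=1: L=bravo R=bravo -> agree -> bravo
i=2: L=hotel R=hotel -> agree -> hotel
i=3: L=alpha R=alpha -> agree -> alpha
i=4: BASE=india L=golf R=echo all differ -> CONFLICT
Conflict count: 1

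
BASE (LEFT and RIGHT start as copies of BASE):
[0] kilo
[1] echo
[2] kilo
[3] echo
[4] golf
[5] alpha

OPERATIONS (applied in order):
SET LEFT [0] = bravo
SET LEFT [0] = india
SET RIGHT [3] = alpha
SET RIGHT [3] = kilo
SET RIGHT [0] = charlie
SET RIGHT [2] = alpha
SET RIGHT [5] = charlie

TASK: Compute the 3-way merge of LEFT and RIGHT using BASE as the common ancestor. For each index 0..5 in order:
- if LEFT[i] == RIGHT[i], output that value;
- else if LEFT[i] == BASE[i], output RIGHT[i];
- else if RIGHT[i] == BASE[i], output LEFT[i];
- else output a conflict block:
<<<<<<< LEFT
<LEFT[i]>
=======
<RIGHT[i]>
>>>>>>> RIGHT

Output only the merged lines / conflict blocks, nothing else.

Answer: <<<<<<< LEFT
india
=======
charlie
>>>>>>> RIGHT
echo
alpha
kilo
golf
charlie

Derivation:
Final LEFT:  [india, echo, kilo, echo, golf, alpha]
Final RIGHT: [charlie, echo, alpha, kilo, golf, charlie]
i=0: BASE=kilo L=india R=charlie all differ -> CONFLICT
i=1: L=echo R=echo -> agree -> echo
i=2: L=kilo=BASE, R=alpha -> take RIGHT -> alpha
i=3: L=echo=BASE, R=kilo -> take RIGHT -> kilo
i=4: L=golf R=golf -> agree -> golf
i=5: L=alpha=BASE, R=charlie -> take RIGHT -> charlie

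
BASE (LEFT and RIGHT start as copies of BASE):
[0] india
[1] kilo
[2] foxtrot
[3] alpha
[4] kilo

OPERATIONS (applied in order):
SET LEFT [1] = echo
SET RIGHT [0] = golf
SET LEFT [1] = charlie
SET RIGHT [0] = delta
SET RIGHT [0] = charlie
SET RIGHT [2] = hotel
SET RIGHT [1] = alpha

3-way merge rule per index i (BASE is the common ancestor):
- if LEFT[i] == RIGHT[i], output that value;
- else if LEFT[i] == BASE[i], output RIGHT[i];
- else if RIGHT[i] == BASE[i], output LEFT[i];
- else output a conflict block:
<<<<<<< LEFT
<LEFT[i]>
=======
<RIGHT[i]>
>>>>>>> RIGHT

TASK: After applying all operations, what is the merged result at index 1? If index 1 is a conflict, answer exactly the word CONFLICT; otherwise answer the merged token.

Answer: CONFLICT

Derivation:
Final LEFT:  [india, charlie, foxtrot, alpha, kilo]
Final RIGHT: [charlie, alpha, hotel, alpha, kilo]
i=0: L=india=BASE, R=charlie -> take RIGHT -> charlie
i=1: BASE=kilo L=charlie R=alpha all differ -> CONFLICT
i=2: L=foxtrot=BASE, R=hotel -> take RIGHT -> hotel
i=3: L=alpha R=alpha -> agree -> alpha
i=4: L=kilo R=kilo -> agree -> kilo
Index 1 -> CONFLICT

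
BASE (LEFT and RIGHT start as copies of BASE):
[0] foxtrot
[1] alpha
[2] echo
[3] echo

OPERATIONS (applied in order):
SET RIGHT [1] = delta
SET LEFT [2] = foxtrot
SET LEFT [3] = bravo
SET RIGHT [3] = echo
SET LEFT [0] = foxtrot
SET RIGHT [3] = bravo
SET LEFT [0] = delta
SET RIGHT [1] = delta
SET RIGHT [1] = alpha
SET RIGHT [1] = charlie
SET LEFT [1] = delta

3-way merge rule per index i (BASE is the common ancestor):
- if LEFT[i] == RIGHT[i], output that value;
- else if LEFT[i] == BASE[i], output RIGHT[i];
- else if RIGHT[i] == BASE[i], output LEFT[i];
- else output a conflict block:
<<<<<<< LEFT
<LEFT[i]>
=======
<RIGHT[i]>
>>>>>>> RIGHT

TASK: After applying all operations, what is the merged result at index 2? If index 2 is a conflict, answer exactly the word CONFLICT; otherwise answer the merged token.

Final LEFT:  [delta, delta, foxtrot, bravo]
Final RIGHT: [foxtrot, charlie, echo, bravo]
i=0: L=delta, R=foxtrot=BASE -> take LEFT -> delta
i=1: BASE=alpha L=delta R=charlie all differ -> CONFLICT
i=2: L=foxtrot, R=echo=BASE -> take LEFT -> foxtrot
i=3: L=bravo R=bravo -> agree -> bravo
Index 2 -> foxtrot

Answer: foxtrot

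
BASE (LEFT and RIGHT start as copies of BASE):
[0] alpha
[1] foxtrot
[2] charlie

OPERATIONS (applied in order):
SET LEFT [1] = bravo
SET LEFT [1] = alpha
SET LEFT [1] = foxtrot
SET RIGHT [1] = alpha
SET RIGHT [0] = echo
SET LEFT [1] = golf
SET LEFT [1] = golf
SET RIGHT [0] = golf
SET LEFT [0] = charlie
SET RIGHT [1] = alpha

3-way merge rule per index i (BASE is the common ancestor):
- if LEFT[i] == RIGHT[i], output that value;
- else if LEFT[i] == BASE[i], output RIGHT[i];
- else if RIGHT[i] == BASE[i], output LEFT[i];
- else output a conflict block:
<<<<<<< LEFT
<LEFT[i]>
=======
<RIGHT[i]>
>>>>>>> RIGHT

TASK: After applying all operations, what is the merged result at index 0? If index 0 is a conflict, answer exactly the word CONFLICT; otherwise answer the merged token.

Answer: CONFLICT

Derivation:
Final LEFT:  [charlie, golf, charlie]
Final RIGHT: [golf, alpha, charlie]
i=0: BASE=alpha L=charlie R=golf all differ -> CONFLICT
i=1: BASE=foxtrot L=golf R=alpha all differ -> CONFLICT
i=2: L=charlie R=charlie -> agree -> charlie
Index 0 -> CONFLICT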